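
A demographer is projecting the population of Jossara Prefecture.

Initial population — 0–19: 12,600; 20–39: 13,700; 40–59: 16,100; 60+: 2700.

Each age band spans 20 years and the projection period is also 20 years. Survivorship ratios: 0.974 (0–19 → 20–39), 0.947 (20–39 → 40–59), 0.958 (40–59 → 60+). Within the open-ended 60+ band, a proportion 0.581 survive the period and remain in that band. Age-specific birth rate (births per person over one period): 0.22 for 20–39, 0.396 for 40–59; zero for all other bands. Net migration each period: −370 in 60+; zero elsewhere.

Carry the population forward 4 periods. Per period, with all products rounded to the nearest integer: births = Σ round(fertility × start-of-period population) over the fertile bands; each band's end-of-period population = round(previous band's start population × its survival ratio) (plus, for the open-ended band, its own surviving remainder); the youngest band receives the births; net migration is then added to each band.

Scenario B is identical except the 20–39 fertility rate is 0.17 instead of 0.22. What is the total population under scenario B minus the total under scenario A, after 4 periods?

-2459

Period 1.
Births: 13700 × 0.22 = 3014, 16100 × 0.396 = 6376 → total 9390
20–39: 12600 × 0.974 = 12272
40–59: 13700 × 0.947 = 12974
60+: 16100 × 0.958 + 2700 × 0.581 = 15424 + 1569 = 16993
Net migration: 60+ − 370 → 16623
Population now: 0–19=9390, 20–39=12272, 40–59=12974, 60+=16623
Period 2.
Births: 12272 × 0.22 = 2700, 12974 × 0.396 = 5138 → total 7838
20–39: 9390 × 0.974 = 9146
40–59: 12272 × 0.947 = 11622
60+: 12974 × 0.958 + 16623 × 0.581 = 12429 + 9658 = 22087
Net migration: 60+ − 370 → 21717
Population now: 0–19=7838, 20–39=9146, 40–59=11622, 60+=21717
Period 3.
Births: 9146 × 0.22 = 2012, 11622 × 0.396 = 4602 → total 6614
20–39: 7838 × 0.974 = 7634
40–59: 9146 × 0.947 = 8661
60+: 11622 × 0.958 + 21717 × 0.581 = 11134 + 12618 = 23752
Net migration: 60+ − 370 → 23382
Population now: 0–19=6614, 20–39=7634, 40–59=8661, 60+=23382
Period 4.
Births: 7634 × 0.22 = 1679, 8661 × 0.396 = 3430 → total 5109
20–39: 6614 × 0.974 = 6442
40–59: 7634 × 0.947 = 7229
60+: 8661 × 0.958 + 23382 × 0.581 = 8297 + 13585 = 21882
Net migration: 60+ − 370 → 21512
Population now: 0–19=5109, 20–39=6442, 40–59=7229, 60+=21512
Scenario A total after 4 periods: 40292
Scenario B projection —
Period 1.
Births: 13700 × 0.17 = 2329, 16100 × 0.396 = 6376 → total 8705
20–39: 12600 × 0.974 = 12272
40–59: 13700 × 0.947 = 12974
60+: 16100 × 0.958 + 2700 × 0.581 = 15424 + 1569 = 16993
Net migration: 60+ − 370 → 16623
Population now: 0–19=8705, 20–39=12272, 40–59=12974, 60+=16623
Period 2.
Births: 12272 × 0.17 = 2086, 12974 × 0.396 = 5138 → total 7224
20–39: 8705 × 0.974 = 8479
40–59: 12272 × 0.947 = 11622
60+: 12974 × 0.958 + 16623 × 0.581 = 12429 + 9658 = 22087
Net migration: 60+ − 370 → 21717
Population now: 0–19=7224, 20–39=8479, 40–59=11622, 60+=21717
Period 3.
Births: 8479 × 0.17 = 1441, 11622 × 0.396 = 4602 → total 6043
20–39: 7224 × 0.974 = 7036
40–59: 8479 × 0.947 = 8030
60+: 11622 × 0.958 + 21717 × 0.581 = 11134 + 12618 = 23752
Net migration: 60+ − 370 → 23382
Population now: 0–19=6043, 20–39=7036, 40–59=8030, 60+=23382
Period 4.
Births: 7036 × 0.17 = 1196, 8030 × 0.396 = 3180 → total 4376
20–39: 6043 × 0.974 = 5886
40–59: 7036 × 0.947 = 6663
60+: 8030 × 0.958 + 23382 × 0.581 = 7693 + 13585 = 21278
Net migration: 60+ − 370 → 20908
Population now: 0–19=4376, 20–39=5886, 40–59=6663, 60+=20908
Scenario B total after 4 periods: 37833
Difference B − A = 37833 − 40292 = -2459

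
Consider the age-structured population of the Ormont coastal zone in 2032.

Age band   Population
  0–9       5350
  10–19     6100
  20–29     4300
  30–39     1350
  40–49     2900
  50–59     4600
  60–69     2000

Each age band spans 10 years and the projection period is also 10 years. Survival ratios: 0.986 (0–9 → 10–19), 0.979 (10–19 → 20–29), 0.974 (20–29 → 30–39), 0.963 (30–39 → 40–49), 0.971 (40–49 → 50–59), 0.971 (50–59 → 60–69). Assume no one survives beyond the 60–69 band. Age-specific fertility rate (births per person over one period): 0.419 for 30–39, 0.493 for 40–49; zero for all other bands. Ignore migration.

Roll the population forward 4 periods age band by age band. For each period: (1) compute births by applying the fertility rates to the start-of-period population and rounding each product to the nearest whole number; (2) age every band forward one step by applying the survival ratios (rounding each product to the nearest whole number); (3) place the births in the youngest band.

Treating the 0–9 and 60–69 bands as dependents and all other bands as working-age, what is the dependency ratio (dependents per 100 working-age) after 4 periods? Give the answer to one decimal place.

46.0

(Groups numbered youngest = 1 to oldest = 7.)
Period 1.
Births: 1350 × 0.419 = 566  |  2900 × 0.493 = 1430 → 1996
Group 2: 5350 × 0.986 = 5275
Group 3: 6100 × 0.979 = 5972
Group 4: 4300 × 0.974 = 4188
Group 5: 1350 × 0.963 = 1300
Group 6: 2900 × 0.971 = 2816
Group 7: 4600 × 0.971 = 4467
Giving 1996 / 5275 / 5972 / 4188 / 1300 / 2816 / 4467.
Period 2.
Births: 4188 × 0.419 = 1755  |  1300 × 0.493 = 641 → 2396
Group 2: 1996 × 0.986 = 1968
Group 3: 5275 × 0.979 = 5164
Group 4: 5972 × 0.974 = 5817
Group 5: 4188 × 0.963 = 4033
Group 6: 1300 × 0.971 = 1262
Group 7: 2816 × 0.971 = 2734
Giving 2396 / 1968 / 5164 / 5817 / 4033 / 1262 / 2734.
Period 3.
Births: 5817 × 0.419 = 2437  |  4033 × 0.493 = 1988 → 4425
Group 2: 2396 × 0.986 = 2362
Group 3: 1968 × 0.979 = 1927
Group 4: 5164 × 0.974 = 5030
Group 5: 5817 × 0.963 = 5602
Group 6: 4033 × 0.971 = 3916
Group 7: 1262 × 0.971 = 1225
Giving 4425 / 2362 / 1927 / 5030 / 5602 / 3916 / 1225.
Period 4.
Births: 5030 × 0.419 = 2108  |  5602 × 0.493 = 2762 → 4870
Group 2: 4425 × 0.986 = 4363
Group 3: 2362 × 0.979 = 2312
Group 4: 1927 × 0.974 = 1877
Group 5: 5030 × 0.963 = 4844
Group 6: 5602 × 0.971 = 5440
Group 7: 3916 × 0.971 = 3802
Giving 4870 / 4363 / 2312 / 1877 / 4844 / 5440 / 3802.
Dependents (band 0–9 + band 60–69) = 4870 + 3802 = 8672; working-age = 18836; ratio = 8672/18836 × 100 = 46.0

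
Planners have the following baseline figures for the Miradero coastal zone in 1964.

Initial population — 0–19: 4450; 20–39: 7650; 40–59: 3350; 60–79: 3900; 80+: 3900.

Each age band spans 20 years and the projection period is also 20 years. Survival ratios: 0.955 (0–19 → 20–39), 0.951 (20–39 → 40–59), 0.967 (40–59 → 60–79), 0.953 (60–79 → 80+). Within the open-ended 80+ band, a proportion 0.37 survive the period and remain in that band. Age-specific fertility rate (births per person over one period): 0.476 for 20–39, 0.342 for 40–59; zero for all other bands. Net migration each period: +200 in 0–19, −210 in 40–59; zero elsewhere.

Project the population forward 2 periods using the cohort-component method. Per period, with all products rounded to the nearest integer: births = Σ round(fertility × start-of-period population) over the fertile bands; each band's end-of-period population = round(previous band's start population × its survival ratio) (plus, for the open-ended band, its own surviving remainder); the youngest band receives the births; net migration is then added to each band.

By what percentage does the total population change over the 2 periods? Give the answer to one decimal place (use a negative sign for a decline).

Period 1.
Births: 7650 × 0.476 = 3641 ; 3350 × 0.342 = 1146 ⇒ total 4787
20–39: 4450 × 0.955 = 4250
40–59: 7650 × 0.951 = 7275
60–79: 3350 × 0.967 = 3239
80+: 3900 × 0.953 + 3900 × 0.37 = 3717 + 1443 = 5160
Net migration: 0–19 + 200 → 4987; 40–59 − 210 → 7065
Giving 4987 / 4250 / 7065 / 3239 / 5160.
Period 2.
Births: 4250 × 0.476 = 2023 ; 7065 × 0.342 = 2416 ⇒ total 4439
20–39: 4987 × 0.955 = 4763
40–59: 4250 × 0.951 = 4042
60–79: 7065 × 0.967 = 6832
80+: 3239 × 0.953 + 5160 × 0.37 = 3087 + 1909 = 4996
Net migration: 0–19 + 200 → 4639; 40–59 − 210 → 3832
Giving 4639 / 4763 / 3832 / 6832 / 4996.
Total: 23250 → 25062; change = 1812; percentage change = 7.8%

7.8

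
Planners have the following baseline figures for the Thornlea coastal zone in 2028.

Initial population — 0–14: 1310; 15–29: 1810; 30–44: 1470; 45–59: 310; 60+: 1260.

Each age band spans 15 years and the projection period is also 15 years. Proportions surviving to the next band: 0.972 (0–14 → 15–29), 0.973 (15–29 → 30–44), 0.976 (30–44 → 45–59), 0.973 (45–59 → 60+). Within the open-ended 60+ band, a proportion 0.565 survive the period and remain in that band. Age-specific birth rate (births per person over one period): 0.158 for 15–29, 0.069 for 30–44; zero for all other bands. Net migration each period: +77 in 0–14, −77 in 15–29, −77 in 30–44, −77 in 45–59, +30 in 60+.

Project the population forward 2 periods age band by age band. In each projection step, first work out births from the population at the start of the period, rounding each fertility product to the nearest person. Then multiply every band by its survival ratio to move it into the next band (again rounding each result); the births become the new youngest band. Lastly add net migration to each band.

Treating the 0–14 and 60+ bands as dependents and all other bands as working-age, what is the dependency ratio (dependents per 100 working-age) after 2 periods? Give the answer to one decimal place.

After projecting period 1:
Births: 1810 × 0.158 = 286, 1470 × 0.069 = 101 → 387
15–29: 1310 × 0.972 = 1273
30–44: 1810 × 0.973 = 1761
45–59: 1470 × 0.976 = 1435
60+: 310 × 0.973 + 1260 × 0.565 = 302 + 712 = 1014
Net migration: 0–14 + 77 → 464; 15–29 − 77 → 1196; 30–44 − 77 → 1684; 45–59 − 77 → 1358; 60+ + 30 → 1044
Population now: 0–14=464, 15–29=1196, 30–44=1684, 45–59=1358, 60+=1044
After projecting period 2:
Births: 1196 × 0.158 = 189, 1684 × 0.069 = 116 → 305
15–29: 464 × 0.972 = 451
30–44: 1196 × 0.973 = 1164
45–59: 1684 × 0.976 = 1644
60+: 1358 × 0.973 + 1044 × 0.565 = 1321 + 590 = 1911
Net migration: 0–14 + 77 → 382; 15–29 − 77 → 374; 30–44 − 77 → 1087; 45–59 − 77 → 1567; 60+ + 30 → 1941
Population now: 0–14=382, 15–29=374, 30–44=1087, 45–59=1567, 60+=1941
Dependents (band 0–14 + band 60+) = 382 + 1941 = 2323; working-age = 3028; ratio = 2323/3028 × 100 = 76.7

76.7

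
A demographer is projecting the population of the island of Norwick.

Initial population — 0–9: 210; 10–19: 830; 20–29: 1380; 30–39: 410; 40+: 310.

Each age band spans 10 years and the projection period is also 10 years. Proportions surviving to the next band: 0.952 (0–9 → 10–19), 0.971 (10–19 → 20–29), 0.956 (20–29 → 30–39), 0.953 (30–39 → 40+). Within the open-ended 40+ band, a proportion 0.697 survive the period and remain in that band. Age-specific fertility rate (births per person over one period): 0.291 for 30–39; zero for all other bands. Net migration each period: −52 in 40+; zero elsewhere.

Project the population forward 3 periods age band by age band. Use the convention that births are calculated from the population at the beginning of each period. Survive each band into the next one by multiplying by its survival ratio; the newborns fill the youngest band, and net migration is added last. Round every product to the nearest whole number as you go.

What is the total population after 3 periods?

Period 1:
Births: 410 * 0.291 = 119
10–19: 210 * 0.952 = 200
20–29: 830 * 0.971 = 806
30–39: 1380 * 0.956 = 1319
40+: 410 * 0.953 + 310 * 0.697 = 391 + 216 = 607
Net migration: 40+ − 52 → 555
→ [119, 200, 806, 1319, 555]
Period 2:
Births: 1319 * 0.291 = 384
10–19: 119 * 0.952 = 113
20–29: 200 * 0.971 = 194
30–39: 806 * 0.956 = 771
40+: 1319 * 0.953 + 555 * 0.697 = 1257 + 387 = 1644
Net migration: 40+ − 52 → 1592
→ [384, 113, 194, 771, 1592]
Period 3:
Births: 771 * 0.291 = 224
10–19: 384 * 0.952 = 366
20–29: 113 * 0.971 = 110
30–39: 194 * 0.956 = 185
40+: 771 * 0.953 + 1592 * 0.697 = 735 + 1110 = 1845
Net migration: 40+ − 52 → 1793
→ [224, 366, 110, 185, 1793]
Total after period 3: 224 + 366 + 110 + 185 + 1793 = 2678

2678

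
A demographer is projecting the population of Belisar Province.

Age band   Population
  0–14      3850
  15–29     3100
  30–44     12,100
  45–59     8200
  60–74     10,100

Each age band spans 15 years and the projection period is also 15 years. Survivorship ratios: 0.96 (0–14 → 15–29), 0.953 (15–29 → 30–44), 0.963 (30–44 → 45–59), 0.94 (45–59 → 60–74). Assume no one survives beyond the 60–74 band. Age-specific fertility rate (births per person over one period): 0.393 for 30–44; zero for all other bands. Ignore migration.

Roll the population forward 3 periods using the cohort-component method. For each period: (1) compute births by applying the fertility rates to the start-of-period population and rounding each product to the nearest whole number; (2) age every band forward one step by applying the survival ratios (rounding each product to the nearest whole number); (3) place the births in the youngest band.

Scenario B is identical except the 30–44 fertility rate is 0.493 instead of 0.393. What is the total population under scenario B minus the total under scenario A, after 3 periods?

1742

Period 1.
Births: 12100 * 0.393 = 4755
15–29: 3850 * 0.96 = 3696
30–44: 3100 * 0.953 = 2954
45–59: 12100 * 0.963 = 11652
60–74: 8200 * 0.94 = 7708
Giving 4755 / 3696 / 2954 / 11652 / 7708.
Period 2.
Births: 2954 * 0.393 = 1161
15–29: 4755 * 0.96 = 4565
30–44: 3696 * 0.953 = 3522
45–59: 2954 * 0.963 = 2845
60–74: 11652 * 0.94 = 10953
Giving 1161 / 4565 / 3522 / 2845 / 10953.
Period 3.
Births: 3522 * 0.393 = 1384
15–29: 1161 * 0.96 = 1115
30–44: 4565 * 0.953 = 4350
45–59: 3522 * 0.963 = 3392
60–74: 2845 * 0.94 = 2674
Giving 1384 / 1115 / 4350 / 3392 / 2674.
Scenario A total after 3 periods: 12915
Scenario B projection —
Period 1.
Births: 12100 * 0.493 = 5965
15–29: 3850 * 0.96 = 3696
30–44: 3100 * 0.953 = 2954
45–59: 12100 * 0.963 = 11652
60–74: 8200 * 0.94 = 7708
Giving 5965 / 3696 / 2954 / 11652 / 7708.
Period 2.
Births: 2954 * 0.493 = 1456
15–29: 5965 * 0.96 = 5726
30–44: 3696 * 0.953 = 3522
45–59: 2954 * 0.963 = 2845
60–74: 11652 * 0.94 = 10953
Giving 1456 / 5726 / 3522 / 2845 / 10953.
Period 3.
Births: 3522 * 0.493 = 1736
15–29: 1456 * 0.96 = 1398
30–44: 5726 * 0.953 = 5457
45–59: 3522 * 0.963 = 3392
60–74: 2845 * 0.94 = 2674
Giving 1736 / 1398 / 5457 / 3392 / 2674.
Scenario B total after 3 periods: 14657
Difference B − A = 14657 − 12915 = 1742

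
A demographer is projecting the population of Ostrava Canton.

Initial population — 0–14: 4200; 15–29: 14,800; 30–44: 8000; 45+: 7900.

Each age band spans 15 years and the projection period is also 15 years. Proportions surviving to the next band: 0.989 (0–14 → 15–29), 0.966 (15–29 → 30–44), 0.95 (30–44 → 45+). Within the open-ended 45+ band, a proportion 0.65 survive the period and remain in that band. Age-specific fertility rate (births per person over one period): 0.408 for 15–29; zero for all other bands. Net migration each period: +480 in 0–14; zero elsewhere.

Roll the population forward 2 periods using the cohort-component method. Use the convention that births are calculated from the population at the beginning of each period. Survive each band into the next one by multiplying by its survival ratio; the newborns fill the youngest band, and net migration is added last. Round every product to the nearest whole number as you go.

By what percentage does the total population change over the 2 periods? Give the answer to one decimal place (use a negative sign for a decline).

-1.2

— Period 1 —
Births: 14800 * 0.408 = 6038
15–29: 4200 * 0.989 = 4154
30–44: 14800 * 0.966 = 14297
45+: 8000 * 0.95 + 7900 * 0.65 = 7600 + 5135 = 12735
Net migration: 0–14 + 480 → 6518
End of period: [6518, 4154, 14297, 12735]
— Period 2 —
Births: 4154 * 0.408 = 1695
15–29: 6518 * 0.989 = 6446
30–44: 4154 * 0.966 = 4013
45+: 14297 * 0.95 + 12735 * 0.65 = 13582 + 8278 = 21860
Net migration: 0–14 + 480 → 2175
End of period: [2175, 6446, 4013, 21860]
Total: 34900 → 34494; change = -406; percentage change = -1.2%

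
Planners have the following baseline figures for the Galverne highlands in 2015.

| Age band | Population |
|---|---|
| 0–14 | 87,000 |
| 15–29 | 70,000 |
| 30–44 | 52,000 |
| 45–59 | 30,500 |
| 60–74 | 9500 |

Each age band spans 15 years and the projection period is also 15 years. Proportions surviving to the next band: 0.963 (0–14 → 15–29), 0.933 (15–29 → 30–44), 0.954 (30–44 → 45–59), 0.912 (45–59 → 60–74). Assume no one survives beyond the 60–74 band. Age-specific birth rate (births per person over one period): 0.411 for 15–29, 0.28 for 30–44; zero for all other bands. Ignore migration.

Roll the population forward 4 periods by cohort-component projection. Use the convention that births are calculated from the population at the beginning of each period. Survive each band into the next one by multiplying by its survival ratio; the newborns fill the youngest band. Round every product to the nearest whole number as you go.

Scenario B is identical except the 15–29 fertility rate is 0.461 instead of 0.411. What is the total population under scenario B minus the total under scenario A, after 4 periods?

15549

Period 1:
Births: 70000 × 0.411 = 28770  |  52000 × 0.28 = 14560 → 43330
15–29: 87000 × 0.963 = 83781
30–44: 70000 × 0.933 = 65310
45–59: 52000 × 0.954 = 49608
60–74: 30500 × 0.912 = 27816
End of period: [43330, 83781, 65310, 49608, 27816]
Period 2:
Births: 83781 × 0.411 = 34434  |  65310 × 0.28 = 18287 → 52721
15–29: 43330 × 0.963 = 41727
30–44: 83781 × 0.933 = 78168
45–59: 65310 × 0.954 = 62306
60–74: 49608 × 0.912 = 45242
End of period: [52721, 41727, 78168, 62306, 45242]
Period 3:
Births: 41727 × 0.411 = 17150  |  78168 × 0.28 = 21887 → 39037
15–29: 52721 × 0.963 = 50770
30–44: 41727 × 0.933 = 38931
45–59: 78168 × 0.954 = 74572
60–74: 62306 × 0.912 = 56823
End of period: [39037, 50770, 38931, 74572, 56823]
Period 4:
Births: 50770 × 0.411 = 20866  |  38931 × 0.28 = 10901 → 31767
15–29: 39037 × 0.963 = 37593
30–44: 50770 × 0.933 = 47368
45–59: 38931 × 0.954 = 37140
60–74: 74572 × 0.912 = 68010
End of period: [31767, 37593, 47368, 37140, 68010]
Scenario A total after 4 periods: 221878
Scenario B projection —
Period 1:
Births: 70000 × 0.461 = 32270  |  52000 × 0.28 = 14560 → 46830
15–29: 87000 × 0.963 = 83781
30–44: 70000 × 0.933 = 65310
45–59: 52000 × 0.954 = 49608
60–74: 30500 × 0.912 = 27816
End of period: [46830, 83781, 65310, 49608, 27816]
Period 2:
Births: 83781 × 0.461 = 38623  |  65310 × 0.28 = 18287 → 56910
15–29: 46830 × 0.963 = 45097
30–44: 83781 × 0.933 = 78168
45–59: 65310 × 0.954 = 62306
60–74: 49608 × 0.912 = 45242
End of period: [56910, 45097, 78168, 62306, 45242]
Period 3:
Births: 45097 × 0.461 = 20790  |  78168 × 0.28 = 21887 → 42677
15–29: 56910 × 0.963 = 54804
30–44: 45097 × 0.933 = 42076
45–59: 78168 × 0.954 = 74572
60–74: 62306 × 0.912 = 56823
End of period: [42677, 54804, 42076, 74572, 56823]
Period 4:
Births: 54804 × 0.461 = 25265  |  42076 × 0.28 = 11781 → 37046
15–29: 42677 × 0.963 = 41098
30–44: 54804 × 0.933 = 51132
45–59: 42076 × 0.954 = 40141
60–74: 74572 × 0.912 = 68010
End of period: [37046, 41098, 51132, 40141, 68010]
Scenario B total after 4 periods: 237427
Difference B − A = 237427 − 221878 = 15549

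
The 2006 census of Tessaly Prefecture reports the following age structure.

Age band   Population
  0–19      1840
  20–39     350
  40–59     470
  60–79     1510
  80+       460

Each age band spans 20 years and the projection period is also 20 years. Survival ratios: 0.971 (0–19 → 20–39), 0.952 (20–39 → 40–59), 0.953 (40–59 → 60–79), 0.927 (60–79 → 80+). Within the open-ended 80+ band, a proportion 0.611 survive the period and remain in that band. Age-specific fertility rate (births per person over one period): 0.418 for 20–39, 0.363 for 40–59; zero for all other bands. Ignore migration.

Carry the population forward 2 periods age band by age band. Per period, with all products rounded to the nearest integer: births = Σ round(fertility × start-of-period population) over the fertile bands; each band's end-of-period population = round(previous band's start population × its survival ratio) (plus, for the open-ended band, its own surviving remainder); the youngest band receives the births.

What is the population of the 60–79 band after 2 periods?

317

Call the groups 1 to 5, youngest first.
[period 1]
Births: 350 × 0.418 = 146 ; 470 × 0.363 = 171 ⇒ total 317
Group 2: 1840 × 0.971 = 1787
Group 3: 350 × 0.952 = 333
Group 4: 470 × 0.953 = 448
Group 5: 1510 × 0.927 + 460 × 0.611 = 1400 + 281 = 1681
End of period: [317, 1787, 333, 448, 1681]
[period 2]
Births: 1787 × 0.418 = 747 ; 333 × 0.363 = 121 ⇒ total 868
Group 2: 317 × 0.971 = 308
Group 3: 1787 × 0.952 = 1701
Group 4: 333 × 0.953 = 317
Group 5: 448 × 0.927 + 1681 × 0.611 = 415 + 1027 = 1442
End of period: [868, 308, 1701, 317, 1442]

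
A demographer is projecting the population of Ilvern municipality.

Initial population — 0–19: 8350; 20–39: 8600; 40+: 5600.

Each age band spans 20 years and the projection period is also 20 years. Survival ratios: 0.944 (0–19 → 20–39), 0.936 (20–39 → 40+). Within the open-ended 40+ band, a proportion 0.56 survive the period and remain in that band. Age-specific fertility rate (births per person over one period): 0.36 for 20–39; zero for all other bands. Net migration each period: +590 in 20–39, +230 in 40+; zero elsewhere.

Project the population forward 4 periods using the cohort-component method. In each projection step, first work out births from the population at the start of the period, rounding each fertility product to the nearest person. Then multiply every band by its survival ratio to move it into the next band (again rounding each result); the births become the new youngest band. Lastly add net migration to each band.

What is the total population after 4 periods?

13044

Let group 1 be 0–19 through group 3 = 40+.
[period 1]
Births: 8600 × 0.36 = 3096
Group 2: 8350 × 0.944 = 7882
Group 3: 8600 × 0.936 + 5600 × 0.56 = 8050 + 3136 = 11186
Net migration: Group 2 + 590 → 8472; Group 3 + 230 → 11416
→ [3096, 8472, 11416]
[period 2]
Births: 8472 × 0.36 = 3050
Group 2: 3096 × 0.944 = 2923
Group 3: 8472 × 0.936 + 11416 × 0.56 = 7930 + 6393 = 14323
Net migration: Group 2 + 590 → 3513; Group 3 + 230 → 14553
→ [3050, 3513, 14553]
[period 3]
Births: 3513 × 0.36 = 1265
Group 2: 3050 × 0.944 = 2879
Group 3: 3513 × 0.936 + 14553 × 0.56 = 3288 + 8150 = 11438
Net migration: Group 2 + 590 → 3469; Group 3 + 230 → 11668
→ [1265, 3469, 11668]
[period 4]
Births: 3469 × 0.36 = 1249
Group 2: 1265 × 0.944 = 1194
Group 3: 3469 × 0.936 + 11668 × 0.56 = 3247 + 6534 = 9781
Net migration: Group 2 + 590 → 1784; Group 3 + 230 → 10011
→ [1249, 1784, 10011]
Total after period 4: 1249 + 1784 + 10011 = 13044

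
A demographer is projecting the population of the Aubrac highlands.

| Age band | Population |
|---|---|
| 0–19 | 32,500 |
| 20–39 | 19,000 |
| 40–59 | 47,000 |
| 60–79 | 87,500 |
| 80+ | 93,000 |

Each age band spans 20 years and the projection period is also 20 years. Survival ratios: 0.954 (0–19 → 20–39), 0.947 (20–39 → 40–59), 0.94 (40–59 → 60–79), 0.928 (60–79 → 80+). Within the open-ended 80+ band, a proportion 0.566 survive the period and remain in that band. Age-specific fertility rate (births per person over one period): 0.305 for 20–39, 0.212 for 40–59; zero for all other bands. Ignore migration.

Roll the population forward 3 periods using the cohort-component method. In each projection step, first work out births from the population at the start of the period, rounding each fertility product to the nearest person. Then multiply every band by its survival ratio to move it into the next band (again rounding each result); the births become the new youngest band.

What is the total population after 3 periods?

147084

After projecting period 1:
Births: 19000 × 0.305 = 5795  |  47000 × 0.212 = 9964 → total 15759
20–39: 32500 × 0.954 = 31005
40–59: 19000 × 0.947 = 17993
60–79: 47000 × 0.94 = 44180
80+: 87500 × 0.928 + 93000 × 0.566 = 81200 + 52638 = 133838
→ [15759, 31005, 17993, 44180, 133838]
After projecting period 2:
Births: 31005 × 0.305 = 9457  |  17993 × 0.212 = 3815 → total 13272
20–39: 15759 × 0.954 = 15034
40–59: 31005 × 0.947 = 29362
60–79: 17993 × 0.94 = 16913
80+: 44180 × 0.928 + 133838 × 0.566 = 40999 + 75752 = 116751
→ [13272, 15034, 29362, 16913, 116751]
After projecting period 3:
Births: 15034 × 0.305 = 4585  |  29362 × 0.212 = 6225 → total 10810
20–39: 13272 × 0.954 = 12661
40–59: 15034 × 0.947 = 14237
60–79: 29362 × 0.94 = 27600
80+: 16913 × 0.928 + 116751 × 0.566 = 15695 + 66081 = 81776
→ [10810, 12661, 14237, 27600, 81776]
Total after period 3: 10810 + 12661 + 14237 + 27600 + 81776 = 147084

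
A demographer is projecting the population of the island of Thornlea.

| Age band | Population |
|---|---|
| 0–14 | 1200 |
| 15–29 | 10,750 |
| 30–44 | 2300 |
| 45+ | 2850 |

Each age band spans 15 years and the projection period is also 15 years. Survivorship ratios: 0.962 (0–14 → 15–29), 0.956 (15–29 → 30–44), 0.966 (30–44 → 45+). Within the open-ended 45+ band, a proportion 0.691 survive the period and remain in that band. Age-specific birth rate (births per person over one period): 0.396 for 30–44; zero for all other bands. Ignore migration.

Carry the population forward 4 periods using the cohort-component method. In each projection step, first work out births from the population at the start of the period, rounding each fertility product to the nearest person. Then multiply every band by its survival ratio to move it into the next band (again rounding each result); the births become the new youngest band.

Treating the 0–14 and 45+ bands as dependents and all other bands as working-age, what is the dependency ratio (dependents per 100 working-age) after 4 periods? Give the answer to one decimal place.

192.1

Numbering the groups 1..4 from youngest to oldest:
Period 1.
Births: 2300 × 0.396 = 911
Group 2: 1200 × 0.962 = 1154
Group 3: 10750 × 0.956 = 10277
Group 4: 2300 × 0.966 + 2850 × 0.691 = 2222 + 1969 = 4191
End of period: [911, 1154, 10277, 4191]
Period 2.
Births: 10277 × 0.396 = 4070
Group 2: 911 × 0.962 = 876
Group 3: 1154 × 0.956 = 1103
Group 4: 10277 × 0.966 + 4191 × 0.691 = 9928 + 2896 = 12824
End of period: [4070, 876, 1103, 12824]
Period 3.
Births: 1103 × 0.396 = 437
Group 2: 4070 × 0.962 = 3915
Group 3: 876 × 0.956 = 837
Group 4: 1103 × 0.966 + 12824 × 0.691 = 1065 + 8861 = 9926
End of period: [437, 3915, 837, 9926]
Period 4.
Births: 837 × 0.396 = 331
Group 2: 437 × 0.962 = 420
Group 3: 3915 × 0.956 = 3743
Group 4: 837 × 0.966 + 9926 × 0.691 = 809 + 6859 = 7668
End of period: [331, 420, 3743, 7668]
Dependents (band 0–14 + band 45+) = 331 + 7668 = 7999; working-age = 4163; ratio = 7999/4163 × 100 = 192.1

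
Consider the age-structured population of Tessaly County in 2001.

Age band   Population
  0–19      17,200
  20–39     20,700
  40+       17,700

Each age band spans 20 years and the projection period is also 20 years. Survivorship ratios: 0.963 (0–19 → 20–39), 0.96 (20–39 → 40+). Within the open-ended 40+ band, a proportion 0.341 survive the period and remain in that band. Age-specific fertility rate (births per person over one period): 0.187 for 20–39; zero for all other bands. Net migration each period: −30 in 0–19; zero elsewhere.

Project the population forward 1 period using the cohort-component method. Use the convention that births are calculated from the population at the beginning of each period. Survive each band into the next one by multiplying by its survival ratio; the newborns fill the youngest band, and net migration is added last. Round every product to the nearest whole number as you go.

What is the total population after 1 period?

Call the bands 1 to 3, youngest first.
— Period 1 —
Births: 20700 × 0.187 = 3871
Band 2: 17200 × 0.963 = 16564
Band 3: 20700 × 0.96 + 17700 × 0.341 = 19872 + 6036 = 25908
Net migration: Band 1 − 30 → 3841
Giving 3841 / 16564 / 25908.
Total after period 1: 3841 + 16564 + 25908 = 46313

46313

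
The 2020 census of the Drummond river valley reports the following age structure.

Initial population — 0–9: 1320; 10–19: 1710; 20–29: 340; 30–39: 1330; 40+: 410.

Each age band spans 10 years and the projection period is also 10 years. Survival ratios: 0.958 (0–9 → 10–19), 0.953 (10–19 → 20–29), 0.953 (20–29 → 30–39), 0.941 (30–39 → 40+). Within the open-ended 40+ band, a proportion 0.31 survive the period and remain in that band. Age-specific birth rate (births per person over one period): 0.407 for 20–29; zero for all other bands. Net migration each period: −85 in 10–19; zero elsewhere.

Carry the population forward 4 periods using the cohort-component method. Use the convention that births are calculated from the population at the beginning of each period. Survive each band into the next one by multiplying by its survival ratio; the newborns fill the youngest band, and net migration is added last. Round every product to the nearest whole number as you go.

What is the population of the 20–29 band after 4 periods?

(Groups numbered youngest = 1 to oldest = 5.)
— Period 1 —
Births: 340 × 0.407 = 138
Group 2: 1320 × 0.958 = 1265
Group 3: 1710 × 0.953 = 1630
Group 4: 340 × 0.953 = 324
Group 5: 1330 × 0.941 + 410 × 0.31 = 1252 + 127 = 1379
Net migration: Group 2 − 85 → 1180
Population now: 0–9=138, 10–19=1180, 20–29=1630, 30–39=324, 40+=1379
— Period 2 —
Births: 1630 × 0.407 = 663
Group 2: 138 × 0.958 = 132
Group 3: 1180 × 0.953 = 1125
Group 4: 1630 × 0.953 = 1553
Group 5: 324 × 0.941 + 1379 × 0.31 = 305 + 427 = 732
Net migration: Group 2 − 85 → 47
Population now: 0–9=663, 10–19=47, 20–29=1125, 30–39=1553, 40+=732
— Period 3 —
Births: 1125 × 0.407 = 458
Group 2: 663 × 0.958 = 635
Group 3: 47 × 0.953 = 45
Group 4: 1125 × 0.953 = 1072
Group 5: 1553 × 0.941 + 732 × 0.31 = 1461 + 227 = 1688
Net migration: Group 2 − 85 → 550
Population now: 0–9=458, 10–19=550, 20–29=45, 30–39=1072, 40+=1688
— Period 4 —
Births: 45 × 0.407 = 18
Group 2: 458 × 0.958 = 439
Group 3: 550 × 0.953 = 524
Group 4: 45 × 0.953 = 43
Group 5: 1072 × 0.941 + 1688 × 0.31 = 1009 + 523 = 1532
Net migration: Group 2 − 85 → 354
Population now: 0–9=18, 10–19=354, 20–29=524, 30–39=43, 40+=1532

524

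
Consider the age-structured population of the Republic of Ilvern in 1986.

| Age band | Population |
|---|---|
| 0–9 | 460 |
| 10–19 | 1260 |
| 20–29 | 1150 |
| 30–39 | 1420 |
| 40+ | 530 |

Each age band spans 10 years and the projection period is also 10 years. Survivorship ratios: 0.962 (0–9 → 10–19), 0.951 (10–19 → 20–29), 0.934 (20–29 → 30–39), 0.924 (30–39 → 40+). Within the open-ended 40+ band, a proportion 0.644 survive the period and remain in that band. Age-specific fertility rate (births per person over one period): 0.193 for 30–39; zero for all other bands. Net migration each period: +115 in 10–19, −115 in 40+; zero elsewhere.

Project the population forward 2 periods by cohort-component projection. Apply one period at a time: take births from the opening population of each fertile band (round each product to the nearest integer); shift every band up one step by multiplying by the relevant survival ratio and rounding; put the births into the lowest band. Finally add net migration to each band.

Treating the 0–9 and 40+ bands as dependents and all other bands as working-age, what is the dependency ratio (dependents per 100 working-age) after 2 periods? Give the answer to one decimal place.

102.2

[period 1]
Births: 1420 × 0.193 = 274
10–19: 460 × 0.962 = 443
20–29: 1260 × 0.951 = 1198
30–39: 1150 × 0.934 = 1074
40+: 1420 × 0.924 + 530 × 0.644 = 1312 + 341 = 1653
Net migration: 10–19 + 115 → 558; 40+ − 115 → 1538
End of period: [274, 558, 1198, 1074, 1538]
[period 2]
Births: 1074 × 0.193 = 207
10–19: 274 × 0.962 = 264
20–29: 558 × 0.951 = 531
30–39: 1198 × 0.934 = 1119
40+: 1074 × 0.924 + 1538 × 0.644 = 992 + 990 = 1982
Net migration: 10–19 + 115 → 379; 40+ − 115 → 1867
End of period: [207, 379, 531, 1119, 1867]
Dependents (band 0–9 + band 40+) = 207 + 1867 = 2074; working-age = 2029; ratio = 2074/2029 × 100 = 102.2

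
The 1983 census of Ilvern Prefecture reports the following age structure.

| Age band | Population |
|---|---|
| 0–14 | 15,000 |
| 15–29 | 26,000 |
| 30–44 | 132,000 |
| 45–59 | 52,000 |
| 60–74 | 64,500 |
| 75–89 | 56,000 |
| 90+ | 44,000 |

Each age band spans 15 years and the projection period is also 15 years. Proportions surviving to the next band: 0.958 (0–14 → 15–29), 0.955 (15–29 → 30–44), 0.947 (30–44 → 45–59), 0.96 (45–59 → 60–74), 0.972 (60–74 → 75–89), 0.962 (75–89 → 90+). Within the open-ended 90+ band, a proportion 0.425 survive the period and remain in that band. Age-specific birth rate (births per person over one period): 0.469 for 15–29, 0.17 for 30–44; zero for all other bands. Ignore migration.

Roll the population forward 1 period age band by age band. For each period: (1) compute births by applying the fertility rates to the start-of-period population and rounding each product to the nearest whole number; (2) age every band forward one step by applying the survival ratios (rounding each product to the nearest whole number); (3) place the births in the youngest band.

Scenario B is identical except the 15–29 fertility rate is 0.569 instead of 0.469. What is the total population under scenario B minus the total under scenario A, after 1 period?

2600

Period 1.
Births: 26000 * 0.469 = 12194 ; 132000 * 0.17 = 22440 → total 34634
15–29: 15000 * 0.958 = 14370
30–44: 26000 * 0.955 = 24830
45–59: 132000 * 0.947 = 125004
60–74: 52000 * 0.96 = 49920
75–89: 64500 * 0.972 = 62694
90+: 56000 * 0.962 + 44000 * 0.425 = 53872 + 18700 = 72572
→ [34634, 14370, 24830, 125004, 49920, 62694, 72572]
Scenario A total after 1 period: 384024
Scenario B projection —
Period 1.
Births: 26000 * 0.569 = 14794 ; 132000 * 0.17 = 22440 → total 37234
15–29: 15000 * 0.958 = 14370
30–44: 26000 * 0.955 = 24830
45–59: 132000 * 0.947 = 125004
60–74: 52000 * 0.96 = 49920
75–89: 64500 * 0.972 = 62694
90+: 56000 * 0.962 + 44000 * 0.425 = 53872 + 18700 = 72572
→ [37234, 14370, 24830, 125004, 49920, 62694, 72572]
Scenario B total after 1 period: 386624
Difference B − A = 386624 − 384024 = 2600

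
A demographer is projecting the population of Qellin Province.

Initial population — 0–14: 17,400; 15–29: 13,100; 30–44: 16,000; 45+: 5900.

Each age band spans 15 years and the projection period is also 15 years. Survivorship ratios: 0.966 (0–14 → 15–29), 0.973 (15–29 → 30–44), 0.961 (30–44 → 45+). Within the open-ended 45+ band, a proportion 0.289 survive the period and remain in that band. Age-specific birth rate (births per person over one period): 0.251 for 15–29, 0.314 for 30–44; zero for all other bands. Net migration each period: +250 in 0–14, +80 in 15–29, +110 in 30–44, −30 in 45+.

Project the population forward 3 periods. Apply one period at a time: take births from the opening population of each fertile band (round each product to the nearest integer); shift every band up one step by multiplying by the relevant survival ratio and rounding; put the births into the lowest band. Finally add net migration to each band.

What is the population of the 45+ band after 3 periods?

20853

Call the bands 1 to 4, youngest first.
After projecting period 1:
Births: 13100 × 0.251 = 3288  |  16000 × 0.314 = 5024 → 8312
Band 2: 17400 × 0.966 = 16808
Band 3: 13100 × 0.973 = 12746
Band 4: 16000 × 0.961 + 5900 × 0.289 = 15376 + 1705 = 17081
Net migration: Band 1 + 250 → 8562; Band 2 + 80 → 16888; Band 3 + 110 → 12856; Band 4 − 30 → 17051
End of period: [8562, 16888, 12856, 17051]
After projecting period 2:
Births: 16888 × 0.251 = 4239  |  12856 × 0.314 = 4037 → 8276
Band 2: 8562 × 0.966 = 8271
Band 3: 16888 × 0.973 = 16432
Band 4: 12856 × 0.961 + 17051 × 0.289 = 12355 + 4928 = 17283
Net migration: Band 1 + 250 → 8526; Band 2 + 80 → 8351; Band 3 + 110 → 16542; Band 4 − 30 → 17253
End of period: [8526, 8351, 16542, 17253]
After projecting period 3:
Births: 8351 × 0.251 = 2096  |  16542 × 0.314 = 5194 → 7290
Band 2: 8526 × 0.966 = 8236
Band 3: 8351 × 0.973 = 8126
Band 4: 16542 × 0.961 + 17253 × 0.289 = 15897 + 4986 = 20883
Net migration: Band 1 + 250 → 7540; Band 2 + 80 → 8316; Band 3 + 110 → 8236; Band 4 − 30 → 20853
End of period: [7540, 8316, 8236, 20853]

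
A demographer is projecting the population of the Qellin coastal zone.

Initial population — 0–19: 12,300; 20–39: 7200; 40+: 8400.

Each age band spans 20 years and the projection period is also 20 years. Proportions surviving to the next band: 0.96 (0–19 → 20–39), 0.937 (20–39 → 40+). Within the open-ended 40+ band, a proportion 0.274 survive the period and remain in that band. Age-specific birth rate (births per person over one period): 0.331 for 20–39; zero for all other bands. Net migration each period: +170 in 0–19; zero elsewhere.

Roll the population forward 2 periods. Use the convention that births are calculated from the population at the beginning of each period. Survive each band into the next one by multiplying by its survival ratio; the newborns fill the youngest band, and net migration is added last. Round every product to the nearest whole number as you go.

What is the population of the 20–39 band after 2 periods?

2451

— Period 1 —
Births: 7200 * 0.331 = 2383
20–39: 12300 * 0.96 = 11808
40+: 7200 * 0.937 + 8400 * 0.274 = 6746 + 2302 = 9048
Net migration: 0–19 + 170 → 2553
End of period: [2553, 11808, 9048]
— Period 2 —
Births: 11808 * 0.331 = 3908
20–39: 2553 * 0.96 = 2451
40+: 11808 * 0.937 + 9048 * 0.274 = 11064 + 2479 = 13543
Net migration: 0–19 + 170 → 4078
End of period: [4078, 2451, 13543]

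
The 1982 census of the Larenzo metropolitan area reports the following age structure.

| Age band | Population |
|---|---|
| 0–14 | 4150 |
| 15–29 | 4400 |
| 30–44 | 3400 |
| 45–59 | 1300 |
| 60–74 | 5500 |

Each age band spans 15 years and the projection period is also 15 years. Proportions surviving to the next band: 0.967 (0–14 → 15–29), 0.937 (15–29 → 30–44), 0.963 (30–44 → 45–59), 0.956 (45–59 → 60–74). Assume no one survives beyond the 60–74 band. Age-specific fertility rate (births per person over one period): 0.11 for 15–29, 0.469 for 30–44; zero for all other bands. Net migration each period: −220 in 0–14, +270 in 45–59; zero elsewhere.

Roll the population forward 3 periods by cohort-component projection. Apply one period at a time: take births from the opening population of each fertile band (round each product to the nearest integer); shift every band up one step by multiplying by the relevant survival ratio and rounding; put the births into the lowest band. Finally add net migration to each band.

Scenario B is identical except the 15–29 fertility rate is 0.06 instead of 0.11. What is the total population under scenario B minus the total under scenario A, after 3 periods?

-497

Call the groups 1 to 5, youngest first.
After projecting period 1:
Births: 4400 × 0.11 = 484  |  3400 × 0.469 = 1595 → total 2079
Group 2: 4150 × 0.967 = 4013
Group 3: 4400 × 0.937 = 4123
Group 4: 3400 × 0.963 = 3274
Group 5: 1300 × 0.956 = 1243
Net migration: Group 1 − 220 → 1859; Group 4 + 270 → 3544
End of period: [1859, 4013, 4123, 3544, 1243]
After projecting period 2:
Births: 4013 × 0.11 = 441  |  4123 × 0.469 = 1934 → total 2375
Group 2: 1859 × 0.967 = 1798
Group 3: 4013 × 0.937 = 3760
Group 4: 4123 × 0.963 = 3970
Group 5: 3544 × 0.956 = 3388
Net migration: Group 1 − 220 → 2155; Group 4 + 270 → 4240
End of period: [2155, 1798, 3760, 4240, 3388]
After projecting period 3:
Births: 1798 × 0.11 = 198  |  3760 × 0.469 = 1763 → total 1961
Group 2: 2155 × 0.967 = 2084
Group 3: 1798 × 0.937 = 1685
Group 4: 3760 × 0.963 = 3621
Group 5: 4240 × 0.956 = 4053
Net migration: Group 1 − 220 → 1741; Group 4 + 270 → 3891
End of period: [1741, 2084, 1685, 3891, 4053]
Scenario A total after 3 periods: 13454
Scenario B projection —
After projecting period 1:
Births: 4400 × 0.06 = 264  |  3400 × 0.469 = 1595 → total 1859
Group 2: 4150 × 0.967 = 4013
Group 3: 4400 × 0.937 = 4123
Group 4: 3400 × 0.963 = 3274
Group 5: 1300 × 0.956 = 1243
Net migration: Group 1 − 220 → 1639; Group 4 + 270 → 3544
End of period: [1639, 4013, 4123, 3544, 1243]
After projecting period 2:
Births: 4013 × 0.06 = 241  |  4123 × 0.469 = 1934 → total 2175
Group 2: 1639 × 0.967 = 1585
Group 3: 4013 × 0.937 = 3760
Group 4: 4123 × 0.963 = 3970
Group 5: 3544 × 0.956 = 3388
Net migration: Group 1 − 220 → 1955; Group 4 + 270 → 4240
End of period: [1955, 1585, 3760, 4240, 3388]
After projecting period 3:
Births: 1585 × 0.06 = 95  |  3760 × 0.469 = 1763 → total 1858
Group 2: 1955 × 0.967 = 1890
Group 3: 1585 × 0.937 = 1485
Group 4: 3760 × 0.963 = 3621
Group 5: 4240 × 0.956 = 4053
Net migration: Group 1 − 220 → 1638; Group 4 + 270 → 3891
End of period: [1638, 1890, 1485, 3891, 4053]
Scenario B total after 3 periods: 12957
Difference B − A = 12957 − 13454 = -497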